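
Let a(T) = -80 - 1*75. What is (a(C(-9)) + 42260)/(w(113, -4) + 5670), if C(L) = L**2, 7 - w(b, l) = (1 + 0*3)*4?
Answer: 14035/1891 ≈ 7.4220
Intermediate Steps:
w(b, l) = 3 (w(b, l) = 7 - (1 + 0*3)*4 = 7 - (1 + 0)*4 = 7 - 4 = 3)
a(T) = -155 (a(T) = -80 - 75 = -155)
(a(C(-9)) + 42260)/(w(113, -4) + 5670) = (-155 + 42260)/(3 + 5670) = 42105/5673 = 42105*(1/5673) = 14035/1891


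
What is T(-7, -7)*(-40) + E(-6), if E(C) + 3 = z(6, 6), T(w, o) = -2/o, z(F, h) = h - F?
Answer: -101/7 ≈ -14.429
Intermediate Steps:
E(C) = -3 (E(C) = -3 + (6 - 1*6) = -3 + (6 - 6) = -3 + 0 = -3)
T(-7, -7)*(-40) + E(-6) = -2/(-7)*(-40) - 3 = -2*(-⅐)*(-40) - 3 = (2/7)*(-40) - 3 = -80/7 - 3 = -101/7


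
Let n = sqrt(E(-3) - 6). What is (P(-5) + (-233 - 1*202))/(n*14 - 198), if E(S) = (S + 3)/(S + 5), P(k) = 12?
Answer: 13959/6730 + 987*I*sqrt(6)/6730 ≈ 2.0741 + 0.35923*I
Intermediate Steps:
E(S) = (3 + S)/(5 + S)
n = I*sqrt(6) (n = sqrt((3 - 3)/(5 - 3) - 6) = sqrt(0/2 - 6) = sqrt((1/2)*0 - 6) = sqrt(0 - 6) = sqrt(-6) = I*sqrt(6) ≈ 2.4495*I)
(P(-5) + (-233 - 1*202))/(n*14 - 198) = (12 + (-233 - 1*202))/((I*sqrt(6))*14 - 198) = (12 + (-233 - 202))/(14*I*sqrt(6) - 198) = (12 - 435)/(-198 + 14*I*sqrt(6)) = -423/(-198 + 14*I*sqrt(6))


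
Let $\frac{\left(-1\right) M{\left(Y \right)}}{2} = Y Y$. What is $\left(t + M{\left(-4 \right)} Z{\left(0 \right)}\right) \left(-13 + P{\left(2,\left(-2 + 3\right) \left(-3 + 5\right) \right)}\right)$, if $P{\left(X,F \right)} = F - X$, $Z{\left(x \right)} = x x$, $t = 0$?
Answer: $0$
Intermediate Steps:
$Z{\left(x \right)} = x^{2}$
$M{\left(Y \right)} = - 2 Y^{2}$ ($M{\left(Y \right)} = - 2 Y Y = - 2 Y^{2}$)
$\left(t + M{\left(-4 \right)} Z{\left(0 \right)}\right) \left(-13 + P{\left(2,\left(-2 + 3\right) \left(-3 + 5\right) \right)}\right) = \left(0 + - 2 \left(-4\right)^{2} \cdot 0^{2}\right) \left(-13 - \left(2 - \left(-2 + 3\right) \left(-3 + 5\right)\right)\right) = \left(0 + \left(-2\right) 16 \cdot 0\right) \left(-13 + \left(1 \cdot 2 - 2\right)\right) = \left(0 - 0\right) \left(-13 + \left(2 - 2\right)\right) = \left(0 + 0\right) \left(-13 + 0\right) = 0 \left(-13\right) = 0$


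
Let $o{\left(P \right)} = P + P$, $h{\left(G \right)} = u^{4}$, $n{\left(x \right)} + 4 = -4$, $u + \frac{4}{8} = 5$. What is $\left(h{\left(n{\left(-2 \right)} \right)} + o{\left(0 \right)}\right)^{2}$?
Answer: $\frac{43046721}{256} \approx 1.6815 \cdot 10^{5}$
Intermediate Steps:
$u = \frac{9}{2}$ ($u = - \frac{1}{2} + 5 = \frac{9}{2} \approx 4.5$)
$n{\left(x \right)} = -8$ ($n{\left(x \right)} = -4 - 4 = -8$)
$h{\left(G \right)} = \frac{6561}{16}$ ($h{\left(G \right)} = \left(\frac{9}{2}\right)^{4} = \frac{6561}{16}$)
$o{\left(P \right)} = 2 P$
$\left(h{\left(n{\left(-2 \right)} \right)} + o{\left(0 \right)}\right)^{2} = \left(\frac{6561}{16} + 2 \cdot 0\right)^{2} = \left(\frac{6561}{16} + 0\right)^{2} = \left(\frac{6561}{16}\right)^{2} = \frac{43046721}{256}$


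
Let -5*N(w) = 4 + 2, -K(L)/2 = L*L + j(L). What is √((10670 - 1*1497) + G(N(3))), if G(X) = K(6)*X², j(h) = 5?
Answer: √226373/5 ≈ 95.157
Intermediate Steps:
K(L) = -10 - 2*L² (K(L) = -2*(L*L + 5) = -2*(L² + 5) = -2*(5 + L²) = -10 - 2*L²)
N(w) = -6/5 (N(w) = -(4 + 2)/5 = -⅕*6 = -6/5)
G(X) = -82*X² (G(X) = (-10 - 2*6²)*X² = (-10 - 2*36)*X² = (-10 - 72)*X² = -82*X²)
√((10670 - 1*1497) + G(N(3))) = √((10670 - 1*1497) - 82*(-6/5)²) = √((10670 - 1497) - 82*36/25) = √(9173 - 2952/25) = √(226373/25) = √226373/5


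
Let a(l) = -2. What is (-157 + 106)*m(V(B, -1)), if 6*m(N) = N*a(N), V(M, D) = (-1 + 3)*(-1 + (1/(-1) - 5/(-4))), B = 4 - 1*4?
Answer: -51/2 ≈ -25.500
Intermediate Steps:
B = 0 (B = 4 - 4 = 0)
V(M, D) = -3/2 (V(M, D) = 2*(-1 + (1*(-1) - 5*(-¼))) = 2*(-1 + (-1 + 5/4)) = 2*(-1 + ¼) = 2*(-¾) = -3/2)
m(N) = -N/3 (m(N) = (N*(-2))/6 = (-2*N)/6 = -N/3)
(-157 + 106)*m(V(B, -1)) = (-157 + 106)*(-⅓*(-3/2)) = -51*½ = -51/2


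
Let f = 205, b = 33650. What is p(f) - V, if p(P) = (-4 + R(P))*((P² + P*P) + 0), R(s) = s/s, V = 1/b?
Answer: -8484847501/33650 ≈ -2.5215e+5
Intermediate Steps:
V = 1/33650 ≈ 2.9718e-5
R(s) = 1
p(P) = -6*P² (p(P) = (-4 + 1)*((P² + P*P) + 0) = -3*((P² + P²) + 0) = -3*(2*P² + 0) = -6*P²)
p(f) - V = -6*205² - 1*1/33650 = -6*42025 - 1/33650 = -252150 - 1/33650 = -8484847501/33650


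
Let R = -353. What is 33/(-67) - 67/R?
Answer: -7160/23651 ≈ -0.30274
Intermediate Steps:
33/(-67) - 67/R = 33/(-67) - 67/(-353) = 33*(-1/67) - 67*(-1/353) = -33/67 + 67/353 = -7160/23651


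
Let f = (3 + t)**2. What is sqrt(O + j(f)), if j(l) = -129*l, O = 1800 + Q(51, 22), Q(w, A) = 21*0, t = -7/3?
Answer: 2*sqrt(3921)/3 ≈ 41.745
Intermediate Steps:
t = -7/3 (t = -7*1/3 = -7/3 ≈ -2.3333)
Q(w, A) = 0
f = 4/9 (f = (3 - 7/3)**2 = (2/3)**2 = 4/9 ≈ 0.44444)
O = 1800 (O = 1800 + 0 = 1800)
sqrt(O + j(f)) = sqrt(1800 - 129*4/9) = sqrt(1800 - 172/3) = sqrt(5228/3) = 2*sqrt(3921)/3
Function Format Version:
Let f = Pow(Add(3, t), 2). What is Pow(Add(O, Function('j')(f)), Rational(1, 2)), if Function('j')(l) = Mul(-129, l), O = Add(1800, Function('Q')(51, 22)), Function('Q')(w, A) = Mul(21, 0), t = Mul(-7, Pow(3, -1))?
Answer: Mul(Rational(2, 3), Pow(3921, Rational(1, 2))) ≈ 41.745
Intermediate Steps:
t = Rational(-7, 3) (t = Mul(-7, Rational(1, 3)) = Rational(-7, 3) ≈ -2.3333)
Function('Q')(w, A) = 0
f = Rational(4, 9) (f = Pow(Add(3, Rational(-7, 3)), 2) = Pow(Rational(2, 3), 2) = Rational(4, 9) ≈ 0.44444)
O = 1800 (O = Add(1800, 0) = 1800)
Pow(Add(O, Function('j')(f)), Rational(1, 2)) = Pow(Add(1800, Mul(-129, Rational(4, 9))), Rational(1, 2)) = Pow(Add(1800, Rational(-172, 3)), Rational(1, 2)) = Pow(Rational(5228, 3), Rational(1, 2)) = Mul(Rational(2, 3), Pow(3921, Rational(1, 2)))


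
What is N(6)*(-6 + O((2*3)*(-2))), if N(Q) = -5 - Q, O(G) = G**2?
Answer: -1518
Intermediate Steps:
N(6)*(-6 + O((2*3)*(-2))) = (-5 - 1*6)*(-6 + ((2*3)*(-2))**2) = (-5 - 6)*(-6 + (6*(-2))**2) = -11*(-6 + (-12)**2) = -11*(-6 + 144) = -11*138 = -1518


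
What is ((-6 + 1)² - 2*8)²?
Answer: 81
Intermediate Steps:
((-6 + 1)² - 2*8)² = ((-5)² - 16)² = (25 - 16)² = 9² = 81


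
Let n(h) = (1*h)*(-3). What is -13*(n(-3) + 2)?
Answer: -143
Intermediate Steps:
n(h) = -3*h (n(h) = h*(-3) = -3*h)
-13*(n(-3) + 2) = -13*(-3*(-3) + 2) = -13*(9 + 2) = -13*11 = -143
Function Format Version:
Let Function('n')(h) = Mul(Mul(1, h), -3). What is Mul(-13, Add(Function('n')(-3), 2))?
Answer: -143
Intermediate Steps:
Function('n')(h) = Mul(-3, h) (Function('n')(h) = Mul(h, -3) = Mul(-3, h))
Mul(-13, Add(Function('n')(-3), 2)) = Mul(-13, Add(Mul(-3, -3), 2)) = Mul(-13, Add(9, 2)) = Mul(-13, 11) = -143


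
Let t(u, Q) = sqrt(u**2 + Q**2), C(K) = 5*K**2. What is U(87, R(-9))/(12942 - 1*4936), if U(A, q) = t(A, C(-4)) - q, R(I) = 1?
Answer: -1/8006 + sqrt(13969)/8006 ≈ 0.014638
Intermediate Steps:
t(u, Q) = sqrt(Q**2 + u**2)
U(A, q) = sqrt(6400 + A**2) - q (U(A, q) = sqrt((5*(-4)**2)**2 + A**2) - q = sqrt((5*16)**2 + A**2) - q = sqrt(80**2 + A**2) - q = sqrt(6400 + A**2) - q)
U(87, R(-9))/(12942 - 1*4936) = (sqrt(6400 + 87**2) - 1*1)/(12942 - 1*4936) = (sqrt(6400 + 7569) - 1)/(12942 - 4936) = (sqrt(13969) - 1)/8006 = (-1 + sqrt(13969))*(1/8006) = -1/8006 + sqrt(13969)/8006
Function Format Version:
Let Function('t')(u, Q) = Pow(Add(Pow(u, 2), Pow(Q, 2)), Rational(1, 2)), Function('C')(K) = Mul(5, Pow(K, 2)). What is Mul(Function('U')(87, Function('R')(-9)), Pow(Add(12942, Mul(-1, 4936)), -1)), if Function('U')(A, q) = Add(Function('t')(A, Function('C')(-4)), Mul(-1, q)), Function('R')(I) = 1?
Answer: Add(Rational(-1, 8006), Mul(Rational(1, 8006), Pow(13969, Rational(1, 2)))) ≈ 0.014638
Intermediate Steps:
Function('t')(u, Q) = Pow(Add(Pow(Q, 2), Pow(u, 2)), Rational(1, 2))
Function('U')(A, q) = Add(Pow(Add(6400, Pow(A, 2)), Rational(1, 2)), Mul(-1, q)) (Function('U')(A, q) = Add(Pow(Add(Pow(Mul(5, Pow(-4, 2)), 2), Pow(A, 2)), Rational(1, 2)), Mul(-1, q)) = Add(Pow(Add(Pow(Mul(5, 16), 2), Pow(A, 2)), Rational(1, 2)), Mul(-1, q)) = Add(Pow(Add(Pow(80, 2), Pow(A, 2)), Rational(1, 2)), Mul(-1, q)) = Add(Pow(Add(6400, Pow(A, 2)), Rational(1, 2)), Mul(-1, q)))
Mul(Function('U')(87, Function('R')(-9)), Pow(Add(12942, Mul(-1, 4936)), -1)) = Mul(Add(Pow(Add(6400, Pow(87, 2)), Rational(1, 2)), Mul(-1, 1)), Pow(Add(12942, Mul(-1, 4936)), -1)) = Mul(Add(Pow(Add(6400, 7569), Rational(1, 2)), -1), Pow(Add(12942, -4936), -1)) = Mul(Add(Pow(13969, Rational(1, 2)), -1), Pow(8006, -1)) = Mul(Add(-1, Pow(13969, Rational(1, 2))), Rational(1, 8006)) = Add(Rational(-1, 8006), Mul(Rational(1, 8006), Pow(13969, Rational(1, 2))))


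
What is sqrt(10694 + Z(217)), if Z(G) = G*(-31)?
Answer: sqrt(3967) ≈ 62.984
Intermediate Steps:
Z(G) = -31*G
sqrt(10694 + Z(217)) = sqrt(10694 - 31*217) = sqrt(10694 - 6727) = sqrt(3967)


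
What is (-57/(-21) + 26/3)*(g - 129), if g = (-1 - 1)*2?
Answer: -4541/3 ≈ -1513.7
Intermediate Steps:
g = -4 (g = -2*2 = -4)
(-57/(-21) + 26/3)*(g - 129) = (-57/(-21) + 26/3)*(-4 - 129) = (-57*(-1/21) + 26*(⅓))*(-133) = (19/7 + 26/3)*(-133) = (239/21)*(-133) = -4541/3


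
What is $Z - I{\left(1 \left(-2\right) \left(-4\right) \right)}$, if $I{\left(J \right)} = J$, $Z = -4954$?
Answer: $-4962$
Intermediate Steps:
$Z - I{\left(1 \left(-2\right) \left(-4\right) \right)} = -4954 - 1 \left(-2\right) \left(-4\right) = -4954 - \left(-2\right) \left(-4\right) = -4954 - 8 = -4962$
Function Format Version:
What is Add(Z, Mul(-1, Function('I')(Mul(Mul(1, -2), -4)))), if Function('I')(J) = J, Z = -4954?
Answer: -4962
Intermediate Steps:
Add(Z, Mul(-1, Function('I')(Mul(Mul(1, -2), -4)))) = Add(-4954, Mul(-1, Mul(Mul(1, -2), -4))) = Add(-4954, Mul(-1, Mul(-2, -4))) = Add(-4954, Mul(-1, 8)) = Add(-4954, -8) = -4962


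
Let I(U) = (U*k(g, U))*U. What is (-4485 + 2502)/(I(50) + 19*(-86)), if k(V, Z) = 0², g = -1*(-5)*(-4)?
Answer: 1983/1634 ≈ 1.2136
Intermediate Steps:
g = -20 (g = 5*(-4) = -20)
k(V, Z) = 0
I(U) = 0 (I(U) = (U*0)*U = 0*U = 0)
(-4485 + 2502)/(I(50) + 19*(-86)) = (-4485 + 2502)/(0 + 19*(-86)) = -1983/(0 - 1634) = -1983/(-1634) = -1983*(-1/1634) = 1983/1634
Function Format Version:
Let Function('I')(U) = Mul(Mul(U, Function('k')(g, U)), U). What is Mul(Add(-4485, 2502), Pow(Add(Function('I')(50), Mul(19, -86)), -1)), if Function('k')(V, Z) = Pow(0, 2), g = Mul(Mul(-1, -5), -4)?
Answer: Rational(1983, 1634) ≈ 1.2136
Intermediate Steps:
g = -20 (g = Mul(5, -4) = -20)
Function('k')(V, Z) = 0
Function('I')(U) = 0 (Function('I')(U) = Mul(Mul(U, 0), U) = Mul(0, U) = 0)
Mul(Add(-4485, 2502), Pow(Add(Function('I')(50), Mul(19, -86)), -1)) = Mul(Add(-4485, 2502), Pow(Add(0, Mul(19, -86)), -1)) = Mul(-1983, Pow(Add(0, -1634), -1)) = Mul(-1983, Pow(-1634, -1)) = Mul(-1983, Rational(-1, 1634)) = Rational(1983, 1634)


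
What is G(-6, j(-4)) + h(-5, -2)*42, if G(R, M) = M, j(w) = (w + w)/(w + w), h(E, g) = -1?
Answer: -41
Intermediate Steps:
j(w) = 1 (j(w) = (2*w)/((2*w)) = (2*w)*(1/(2*w)) = 1)
G(-6, j(-4)) + h(-5, -2)*42 = 1 - 1*42 = 1 - 42 = -41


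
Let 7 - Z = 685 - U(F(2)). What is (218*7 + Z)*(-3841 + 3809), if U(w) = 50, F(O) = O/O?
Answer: -28736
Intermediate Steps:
F(O) = 1
Z = -628 (Z = 7 - (685 - 1*50) = 7 - (685 - 50) = 7 - 1*635 = 7 - 635 = -628)
(218*7 + Z)*(-3841 + 3809) = (218*7 - 628)*(-3841 + 3809) = (1526 - 628)*(-32) = 898*(-32) = -28736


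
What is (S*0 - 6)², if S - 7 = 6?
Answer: 36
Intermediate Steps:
S = 13 (S = 7 + 6 = 13)
(S*0 - 6)² = (13*0 - 6)² = (0 - 6)² = (-6)² = 36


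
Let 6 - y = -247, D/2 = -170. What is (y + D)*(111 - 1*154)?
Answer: 3741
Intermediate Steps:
D = -340 (D = 2*(-170) = -340)
y = 253 (y = 6 - 1*(-247) = 6 + 247 = 253)
(y + D)*(111 - 1*154) = (253 - 340)*(111 - 1*154) = -87*(111 - 154) = -87*(-43) = 3741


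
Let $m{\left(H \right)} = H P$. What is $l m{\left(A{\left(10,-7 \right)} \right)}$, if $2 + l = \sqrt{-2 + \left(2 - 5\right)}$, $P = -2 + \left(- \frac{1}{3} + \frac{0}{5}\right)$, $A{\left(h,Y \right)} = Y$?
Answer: $- \frac{98}{3} + \frac{49 i \sqrt{5}}{3} \approx -32.667 + 36.522 i$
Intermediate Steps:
$P = - \frac{7}{3}$ ($P = -2 + \left(\left(-1\right) \frac{1}{3} + 0 \cdot \frac{1}{5}\right) = -2 + \left(- \frac{1}{3} + 0\right) = -2 - \frac{1}{3} = - \frac{7}{3} \approx -2.3333$)
$m{\left(H \right)} = - \frac{7 H}{3}$ ($m{\left(H \right)} = H \left(- \frac{7}{3}\right) = - \frac{7 H}{3}$)
$l = -2 + i \sqrt{5}$ ($l = -2 + \sqrt{-2 + \left(2 - 5\right)} = -2 + \sqrt{-2 - 3} = -2 + \sqrt{-5} = -2 + i \sqrt{5} \approx -2.0 + 2.2361 i$)
$l m{\left(A{\left(10,-7 \right)} \right)} = \left(-2 + i \sqrt{5}\right) \left(\left(- \frac{7}{3}\right) \left(-7\right)\right) = \left(-2 + i \sqrt{5}\right) \frac{49}{3} = - \frac{98}{3} + \frac{49 i \sqrt{5}}{3}$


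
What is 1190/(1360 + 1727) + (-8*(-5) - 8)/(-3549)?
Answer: 28058/74529 ≈ 0.37647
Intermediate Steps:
1190/(1360 + 1727) + (-8*(-5) - 8)/(-3549) = 1190/3087 + (40 - 8)*(-1/3549) = 1190*(1/3087) + 32*(-1/3549) = 170/441 - 32/3549 = 28058/74529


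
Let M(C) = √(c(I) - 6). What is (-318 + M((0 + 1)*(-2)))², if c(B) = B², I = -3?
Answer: (318 - √3)² ≈ 1.0003e+5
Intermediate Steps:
M(C) = √3 (M(C) = √((-3)² - 6) = √(9 - 6) = √3)
(-318 + M((0 + 1)*(-2)))² = (-318 + √3)²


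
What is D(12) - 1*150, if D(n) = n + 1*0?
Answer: -138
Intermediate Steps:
D(n) = n (D(n) = n + 0 = n)
D(12) - 1*150 = 12 - 1*150 = 12 - 150 = -138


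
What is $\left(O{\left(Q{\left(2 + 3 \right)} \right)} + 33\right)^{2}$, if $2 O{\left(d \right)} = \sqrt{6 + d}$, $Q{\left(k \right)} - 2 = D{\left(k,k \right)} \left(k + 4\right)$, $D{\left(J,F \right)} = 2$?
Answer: $\frac{\left(66 + \sqrt{26}\right)^{2}}{4} \approx 1263.8$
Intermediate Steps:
$Q{\left(k \right)} = 10 + 2 k$ ($Q{\left(k \right)} = 2 + 2 \left(k + 4\right) = 2 + 2 \left(4 + k\right) = 2 + \left(8 + 2 k\right) = 10 + 2 k$)
$O{\left(d \right)} = \frac{\sqrt{6 + d}}{2}$
$\left(O{\left(Q{\left(2 + 3 \right)} \right)} + 33\right)^{2} = \left(\frac{\sqrt{6 + \left(10 + 2 \left(2 + 3\right)\right)}}{2} + 33\right)^{2} = \left(\frac{\sqrt{6 + \left(10 + 2 \cdot 5\right)}}{2} + 33\right)^{2} = \left(\frac{\sqrt{6 + \left(10 + 10\right)}}{2} + 33\right)^{2} = \left(\frac{\sqrt{6 + 20}}{2} + 33\right)^{2} = \left(\frac{\sqrt{26}}{2} + 33\right)^{2} = \left(33 + \frac{\sqrt{26}}{2}\right)^{2}$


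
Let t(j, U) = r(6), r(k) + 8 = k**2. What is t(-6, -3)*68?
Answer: 1904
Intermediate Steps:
r(k) = -8 + k**2
t(j, U) = 28 (t(j, U) = -8 + 6**2 = -8 + 36 = 28)
t(-6, -3)*68 = 28*68 = 1904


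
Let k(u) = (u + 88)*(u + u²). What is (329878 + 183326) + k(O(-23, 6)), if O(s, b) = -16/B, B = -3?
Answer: 13941628/27 ≈ 5.1636e+5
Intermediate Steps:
O(s, b) = 16/3 (O(s, b) = -16/(-3) = -16*(-⅓) = 16/3)
k(u) = (88 + u)*(u + u²)
(329878 + 183326) + k(O(-23, 6)) = (329878 + 183326) + 16*(88 + (16/3)² + 89*(16/3))/3 = 513204 + 16*(88 + 256/9 + 1424/3)/3 = 513204 + (16/3)*(5320/9) = 513204 + 85120/27 = 13941628/27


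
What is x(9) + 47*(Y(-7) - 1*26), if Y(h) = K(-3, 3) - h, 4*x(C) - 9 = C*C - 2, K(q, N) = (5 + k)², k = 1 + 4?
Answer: 3829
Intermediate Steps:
k = 5
K(q, N) = 100 (K(q, N) = (5 + 5)² = 10² = 100)
x(C) = 7/4 + C²/4 (x(C) = 9/4 + (C*C - 2)/4 = 9/4 + (C² - 2)/4 = 9/4 + (-2 + C²)/4 = 9/4 + (-½ + C²/4) = 7/4 + C²/4)
Y(h) = 100 - h
x(9) + 47*(Y(-7) - 1*26) = (7/4 + (¼)*9²) + 47*((100 - 1*(-7)) - 1*26) = (7/4 + (¼)*81) + 47*((100 + 7) - 26) = (7/4 + 81/4) + 47*(107 - 26) = 22 + 47*81 = 22 + 3807 = 3829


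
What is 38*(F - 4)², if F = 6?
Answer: 152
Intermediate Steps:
38*(F - 4)² = 38*(6 - 4)² = 38*2² = 38*4 = 152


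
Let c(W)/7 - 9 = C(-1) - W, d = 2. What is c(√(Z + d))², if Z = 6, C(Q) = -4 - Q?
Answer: 2156 - 1176*√2 ≈ 492.88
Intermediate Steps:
c(W) = 42 - 7*W (c(W) = 63 + 7*((-4 - 1*(-1)) - W) = 63 + 7*((-4 + 1) - W) = 63 + 7*(-3 - W) = 63 + (-21 - 7*W) = 42 - 7*W)
c(√(Z + d))² = (42 - 7*√(6 + 2))² = (42 - 14*√2)²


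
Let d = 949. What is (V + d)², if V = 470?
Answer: 2013561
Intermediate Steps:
(V + d)² = (470 + 949)² = 1419² = 2013561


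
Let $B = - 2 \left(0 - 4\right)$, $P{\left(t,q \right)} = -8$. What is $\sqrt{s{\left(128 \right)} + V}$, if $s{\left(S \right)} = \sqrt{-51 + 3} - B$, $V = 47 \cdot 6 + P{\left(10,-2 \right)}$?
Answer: $\sqrt{266 + 4 i \sqrt{3}} \approx 16.311 + 0.2124 i$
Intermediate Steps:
$B = 8$ ($B = \left(-2\right) \left(-4\right) = 8$)
$V = 274$ ($V = 47 \cdot 6 - 8 = 282 - 8 = 274$)
$s{\left(S \right)} = -8 + 4 i \sqrt{3}$ ($s{\left(S \right)} = \sqrt{-51 + 3} - 8 = \sqrt{-48} - 8 = 4 i \sqrt{3} - 8 = -8 + 4 i \sqrt{3}$)
$\sqrt{s{\left(128 \right)} + V} = \sqrt{\left(-8 + 4 i \sqrt{3}\right) + 274} = \sqrt{266 + 4 i \sqrt{3}}$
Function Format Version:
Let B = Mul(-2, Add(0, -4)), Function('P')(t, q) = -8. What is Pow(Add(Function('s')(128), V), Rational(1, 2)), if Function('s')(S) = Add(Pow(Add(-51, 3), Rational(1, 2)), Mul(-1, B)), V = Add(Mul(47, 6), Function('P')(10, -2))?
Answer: Pow(Add(266, Mul(4, I, Pow(3, Rational(1, 2)))), Rational(1, 2)) ≈ Add(16.311, Mul(0.2124, I))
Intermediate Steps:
B = 8 (B = Mul(-2, -4) = 8)
V = 274 (V = Add(Mul(47, 6), -8) = Add(282, -8) = 274)
Function('s')(S) = Add(-8, Mul(4, I, Pow(3, Rational(1, 2)))) (Function('s')(S) = Add(Pow(Add(-51, 3), Rational(1, 2)), Mul(-1, 8)) = Add(Pow(-48, Rational(1, 2)), -8) = Add(Mul(4, I, Pow(3, Rational(1, 2))), -8) = Add(-8, Mul(4, I, Pow(3, Rational(1, 2)))))
Pow(Add(Function('s')(128), V), Rational(1, 2)) = Pow(Add(Add(-8, Mul(4, I, Pow(3, Rational(1, 2)))), 274), Rational(1, 2)) = Pow(Add(266, Mul(4, I, Pow(3, Rational(1, 2)))), Rational(1, 2))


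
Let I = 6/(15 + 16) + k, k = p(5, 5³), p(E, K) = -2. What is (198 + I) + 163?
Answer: 11135/31 ≈ 359.19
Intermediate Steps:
k = -2
I = -56/31 (I = 6/(15 + 16) - 2 = 6/31 - 2 = -56/31 ≈ -1.8065)
(198 + I) + 163 = (198 - 56/31) + 163 = 6082/31 + 163 = 11135/31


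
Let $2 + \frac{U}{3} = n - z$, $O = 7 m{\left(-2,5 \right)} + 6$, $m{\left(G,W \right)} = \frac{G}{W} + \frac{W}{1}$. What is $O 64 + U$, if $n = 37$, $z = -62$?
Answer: $\frac{13679}{5} \approx 2735.8$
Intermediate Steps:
$m{\left(G,W \right)} = W + \frac{G}{W}$ ($m{\left(G,W \right)} = \frac{G}{W} + W 1 = \frac{G}{W} + W = W + \frac{G}{W}$)
$O = \frac{191}{5}$ ($O = 7 \left(5 - \frac{2}{5}\right) + 6 = 7 \cdot \frac{23}{5} + 6 = \frac{161}{5} + 6 = \frac{191}{5} \approx 38.2$)
$U = 291$ ($U = -6 + 3 \left(37 - -62\right) = -6 + 3 \left(37 + 62\right) = -6 + 3 \cdot 99 = -6 + 297 = 291$)
$O 64 + U = \frac{191}{5} \cdot 64 + 291 = \frac{12224}{5} + 291 = \frac{13679}{5}$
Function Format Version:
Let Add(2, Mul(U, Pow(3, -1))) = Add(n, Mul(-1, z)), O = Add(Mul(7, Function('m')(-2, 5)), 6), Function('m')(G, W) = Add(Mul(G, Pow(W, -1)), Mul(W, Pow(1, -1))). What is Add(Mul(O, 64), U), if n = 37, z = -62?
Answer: Rational(13679, 5) ≈ 2735.8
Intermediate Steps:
Function('m')(G, W) = Add(W, Mul(G, Pow(W, -1))) (Function('m')(G, W) = Add(Mul(G, Pow(W, -1)), Mul(W, 1)) = Add(Mul(G, Pow(W, -1)), W) = Add(W, Mul(G, Pow(W, -1))))
O = Rational(191, 5) (O = Add(Mul(7, Add(5, Mul(-2, Pow(5, -1)))), 6) = Add(Mul(7, Add(5, Mul(-2, Rational(1, 5)))), 6) = Add(Mul(7, Add(5, Rational(-2, 5))), 6) = Add(Mul(7, Rational(23, 5)), 6) = Add(Rational(161, 5), 6) = Rational(191, 5) ≈ 38.200)
U = 291 (U = Add(-6, Mul(3, Add(37, Mul(-1, -62)))) = Add(-6, Mul(3, Add(37, 62))) = Add(-6, Mul(3, 99)) = Add(-6, 297) = 291)
Add(Mul(O, 64), U) = Add(Mul(Rational(191, 5), 64), 291) = Add(Rational(12224, 5), 291) = Rational(13679, 5)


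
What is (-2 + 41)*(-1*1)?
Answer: -39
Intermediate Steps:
(-2 + 41)*(-1*1) = 39*(-1) = -39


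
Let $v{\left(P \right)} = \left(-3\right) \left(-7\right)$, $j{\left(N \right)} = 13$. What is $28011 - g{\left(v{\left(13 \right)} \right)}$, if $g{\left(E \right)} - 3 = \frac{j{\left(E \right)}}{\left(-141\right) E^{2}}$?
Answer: $\frac{1741565461}{62181} \approx 28008.0$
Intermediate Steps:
$v{\left(P \right)} = 21$
$g{\left(E \right)} = 3 - \frac{13}{141 E^{2}}$ ($g{\left(E \right)} = 3 + \frac{13}{\left(-141\right) E^{2}} = 3 + 13 \left(- \frac{1}{141 E^{2}}\right) = 3 - \frac{13}{141 E^{2}}$)
$28011 - g{\left(v{\left(13 \right)} \right)} = 28011 - \left(3 - \frac{13}{141 \cdot 441}\right) = 28011 - \left(3 - \frac{13}{62181}\right) = 28011 - \frac{186530}{62181} = \frac{1741565461}{62181}$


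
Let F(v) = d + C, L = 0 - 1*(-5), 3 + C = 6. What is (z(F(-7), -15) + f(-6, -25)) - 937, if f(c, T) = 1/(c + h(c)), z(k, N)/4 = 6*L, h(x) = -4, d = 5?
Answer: -8171/10 ≈ -817.10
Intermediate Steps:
C = 3 (C = -3 + 6 = 3)
L = 5 (L = 0 + 5 = 5)
F(v) = 8 (F(v) = 5 + 3 = 8)
z(k, N) = 120 (z(k, N) = 4*(6*5) = 4*30 = 120)
f(c, T) = 1/(-4 + c) (f(c, T) = 1/(c - 4) = 1/(-4 + c))
(z(F(-7), -15) + f(-6, -25)) - 937 = (120 + 1/(-4 - 6)) - 937 = (120 + 1/(-10)) - 937 = (120 - ⅒) - 937 = 1199/10 - 937 = -8171/10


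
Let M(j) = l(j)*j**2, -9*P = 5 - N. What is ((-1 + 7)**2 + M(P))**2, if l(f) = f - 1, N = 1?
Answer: 677873296/531441 ≈ 1275.5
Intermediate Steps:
P = -4/9 (P = -(5 - 1*1)/9 = -(5 - 1)/9 = -1/9*4 = -4/9 ≈ -0.44444)
l(f) = -1 + f
M(j) = j**2*(-1 + j) (M(j) = (-1 + j)*j**2 = j**2*(-1 + j))
((-1 + 7)**2 + M(P))**2 = ((-1 + 7)**2 + (-4/9)**2*(-1 - 4/9))**2 = (6**2 + (16/81)*(-13/9))**2 = (36 - 208/729)**2 = (26036/729)**2 = 677873296/531441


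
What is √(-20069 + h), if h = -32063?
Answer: 2*I*√13033 ≈ 228.32*I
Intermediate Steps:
√(-20069 + h) = √(-20069 - 32063) = √(-52132) = 2*I*√13033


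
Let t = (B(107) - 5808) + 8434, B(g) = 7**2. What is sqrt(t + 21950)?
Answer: 5*sqrt(985) ≈ 156.92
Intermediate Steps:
B(g) = 49
t = 2675 (t = (49 - 5808) + 8434 = -5759 + 8434 = 2675)
sqrt(t + 21950) = sqrt(2675 + 21950) = sqrt(24625) = 5*sqrt(985)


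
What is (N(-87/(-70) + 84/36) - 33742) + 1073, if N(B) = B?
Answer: -6859739/210 ≈ -32665.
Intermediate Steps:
(N(-87/(-70) + 84/36) - 33742) + 1073 = ((-87/(-70) + 84/36) - 33742) + 1073 = ((-87*(-1/70) + 84*(1/36)) - 33742) + 1073 = ((87/70 + 7/3) - 33742) + 1073 = (751/210 - 33742) + 1073 = -7085069/210 + 1073 = -6859739/210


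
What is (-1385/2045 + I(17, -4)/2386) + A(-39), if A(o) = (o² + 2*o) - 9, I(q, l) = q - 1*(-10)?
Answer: 1398753437/975874 ≈ 1433.3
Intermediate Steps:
I(q, l) = 10 + q (I(q, l) = q + 10 = 10 + q)
A(o) = -9 + o² + 2*o
(-1385/2045 + I(17, -4)/2386) + A(-39) = (-1385/2045 + (10 + 17)/2386) + (-9 + (-39)² + 2*(-39)) = (-1385*1/2045 + 27*(1/2386)) + (-9 + 1521 - 78) = (-277/409 + 27/2386) + 1434 = -649879/975874 + 1434 = 1398753437/975874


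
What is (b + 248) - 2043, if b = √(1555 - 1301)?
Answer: -1795 + √254 ≈ -1779.1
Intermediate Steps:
b = √254 ≈ 15.937
(b + 248) - 2043 = (√254 + 248) - 2043 = (248 + √254) - 2043 = -1795 + √254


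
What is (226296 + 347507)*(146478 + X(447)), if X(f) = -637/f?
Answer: 37569768065287/447 ≈ 8.4049e+10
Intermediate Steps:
(226296 + 347507)*(146478 + X(447)) = (226296 + 347507)*(146478 - 637/447) = 573803*(146478 - 637*1/447) = 573803*(146478 - 637/447) = 573803*(65475029/447) = 37569768065287/447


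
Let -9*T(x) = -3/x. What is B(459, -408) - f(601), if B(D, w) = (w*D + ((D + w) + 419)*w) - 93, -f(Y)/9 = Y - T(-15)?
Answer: -1868579/5 ≈ -3.7372e+5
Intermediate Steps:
T(x) = 1/(3*x) (T(x) = -(-1)/(3*x) = 1/(3*x))
f(Y) = -1/5 - 9*Y (f(Y) = -9*(Y - 1/(3*(-15))) = -9*(Y - (-1)/(3*15)) = -9*(Y - 1*(-1/45)) = -9*(Y + 1/45) = -9*(1/45 + Y) = -1/5 - 9*Y)
B(D, w) = -93 + D*w + w*(419 + D + w) (B(D, w) = (D*w + (419 + D + w)*w) - 93 = (D*w + w*(419 + D + w)) - 93 = -93 + D*w + w*(419 + D + w))
B(459, -408) - f(601) = (-93 + (-408)**2 + 419*(-408) + 2*459*(-408)) - (-1/5 - 9*601) = (-93 + 166464 - 170952 - 374544) - (-1/5 - 5409) = -379125 - 1*(-27046/5) = -379125 + 27046/5 = -1868579/5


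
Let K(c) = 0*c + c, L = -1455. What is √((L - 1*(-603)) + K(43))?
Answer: I*√809 ≈ 28.443*I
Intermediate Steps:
K(c) = c (K(c) = 0 + c = c)
√((L - 1*(-603)) + K(43)) = √((-1455 - 1*(-603)) + 43) = √((-1455 + 603) + 43) = √(-852 + 43) = √(-809) = I*√809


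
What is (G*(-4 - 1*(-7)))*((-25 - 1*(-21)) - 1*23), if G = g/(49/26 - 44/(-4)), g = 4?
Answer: -8424/335 ≈ -25.146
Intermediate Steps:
G = 104/335 (G = 4/(49/26 - 44/(-4)) = 4/(49*(1/26) - 44*(-1/4)) = 4/(49/26 + 11) = 4/(335/26) = 4*(26/335) = 104/335 ≈ 0.31045)
(G*(-4 - 1*(-7)))*((-25 - 1*(-21)) - 1*23) = (104*(-4 - 1*(-7))/335)*((-25 - 1*(-21)) - 1*23) = (104*(-4 + 7)/335)*((-25 + 21) - 23) = ((104/335)*3)*(-4 - 23) = (312/335)*(-27) = -8424/335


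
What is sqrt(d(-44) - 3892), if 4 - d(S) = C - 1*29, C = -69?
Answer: I*sqrt(3790) ≈ 61.563*I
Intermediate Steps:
d(S) = 102 (d(S) = 4 - (-69 - 1*29) = 4 - (-69 - 29) = 4 - 1*(-98) = 4 + 98 = 102)
sqrt(d(-44) - 3892) = sqrt(102 - 3892) = sqrt(-3790) = I*sqrt(3790)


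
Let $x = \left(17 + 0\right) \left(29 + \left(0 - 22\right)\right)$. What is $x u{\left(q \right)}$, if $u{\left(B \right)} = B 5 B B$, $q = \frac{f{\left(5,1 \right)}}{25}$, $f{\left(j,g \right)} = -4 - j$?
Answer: $- \frac{86751}{3125} \approx -27.76$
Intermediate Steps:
$q = - \frac{9}{25}$ ($q = \frac{-4 - 5}{25} = \left(-4 - 5\right) \frac{1}{25} = \left(-9\right) \frac{1}{25} = - \frac{9}{25} \approx -0.36$)
$u{\left(B \right)} = 5 B^{3}$ ($u{\left(B \right)} = 5 B B^{2} = 5 B^{3}$)
$x = 119$ ($x = 17 \left(29 + \left(0 - 22\right)\right) = 17 \left(29 - 22\right) = 17 \cdot 7 = 119$)
$x u{\left(q \right)} = 119 \cdot 5 \left(- \frac{9}{25}\right)^{3} = 119 \cdot 5 \left(- \frac{729}{15625}\right) = 119 \left(- \frac{729}{3125}\right) = - \frac{86751}{3125}$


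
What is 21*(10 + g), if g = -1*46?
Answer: -756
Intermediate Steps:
g = -46
21*(10 + g) = 21*(10 - 46) = 21*(-36) = -756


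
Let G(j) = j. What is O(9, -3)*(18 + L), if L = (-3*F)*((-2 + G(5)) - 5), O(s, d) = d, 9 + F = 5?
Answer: 18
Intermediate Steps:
F = -4 (F = -9 + 5 = -4)
L = -24 (L = (-3*(-4))*((-2 + 5) - 5) = 12*(3 - 5) = 12*(-2) = -24)
O(9, -3)*(18 + L) = -3*(18 - 24) = -3*(-6) = 18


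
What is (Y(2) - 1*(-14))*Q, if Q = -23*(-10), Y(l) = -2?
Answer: 2760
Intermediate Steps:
Q = 230
(Y(2) - 1*(-14))*Q = (-2 - 1*(-14))*230 = (-2 + 14)*230 = 12*230 = 2760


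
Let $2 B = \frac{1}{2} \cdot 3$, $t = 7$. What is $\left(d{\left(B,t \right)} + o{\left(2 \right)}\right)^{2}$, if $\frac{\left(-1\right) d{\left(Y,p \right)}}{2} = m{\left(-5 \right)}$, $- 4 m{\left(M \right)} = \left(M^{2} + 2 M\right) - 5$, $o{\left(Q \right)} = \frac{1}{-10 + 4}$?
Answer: $\frac{841}{36} \approx 23.361$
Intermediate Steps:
$o{\left(Q \right)} = - \frac{1}{6}$ ($o{\left(Q \right)} = \frac{1}{-6} = - \frac{1}{6}$)
$m{\left(M \right)} = \frac{5}{4} - \frac{M}{2} - \frac{M^{2}}{4}$ ($m{\left(M \right)} = - \frac{\left(M^{2} + 2 M\right) - 5}{4} = - \frac{-5 + M^{2} + 2 M}{4} = \frac{5}{4} - \frac{M}{2} - \frac{M^{2}}{4}$)
$B = \frac{3}{4}$ ($B = \frac{\frac{1}{2} \cdot 3}{2} = \frac{1}{2} \cdot \frac{3}{2} = \frac{3}{4} \approx 0.75$)
$d{\left(Y,p \right)} = 5$ ($d{\left(Y,p \right)} = - 2 \left(\frac{5}{4} - - \frac{5}{2} - \frac{\left(-5\right)^{2}}{4}\right) = - 2 \left(\frac{5}{4} + \frac{5}{2} - \frac{25}{4}\right) = \left(-2\right) \left(- \frac{5}{2}\right) = 5$)
$\left(d{\left(B,t \right)} + o{\left(2 \right)}\right)^{2} = \left(5 - \frac{1}{6}\right)^{2} = \left(\frac{29}{6}\right)^{2} = \frac{841}{36}$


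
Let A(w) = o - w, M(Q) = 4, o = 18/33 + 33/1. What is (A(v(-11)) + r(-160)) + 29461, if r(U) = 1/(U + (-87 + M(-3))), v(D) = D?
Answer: 78868312/2673 ≈ 29506.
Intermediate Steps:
o = 369/11 (o = 18*(1/33) + 33*1 = 6/11 + 33 = 369/11 ≈ 33.545)
A(w) = 369/11 - w
r(U) = 1/(-83 + U) (r(U) = 1/(U + (-87 + 4)) = 1/(U - 83) = 1/(-83 + U))
(A(v(-11)) + r(-160)) + 29461 = ((369/11 - 1*(-11)) + 1/(-83 - 160)) + 29461 = ((369/11 + 11) + 1/(-243)) + 29461 = (490/11 - 1/243) + 29461 = 119059/2673 + 29461 = 78868312/2673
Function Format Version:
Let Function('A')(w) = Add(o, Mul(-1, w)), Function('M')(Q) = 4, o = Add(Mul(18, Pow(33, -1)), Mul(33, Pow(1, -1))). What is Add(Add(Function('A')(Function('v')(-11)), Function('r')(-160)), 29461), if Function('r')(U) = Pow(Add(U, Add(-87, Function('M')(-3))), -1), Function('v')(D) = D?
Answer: Rational(78868312, 2673) ≈ 29506.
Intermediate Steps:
o = Rational(369, 11) (o = Add(Mul(18, Rational(1, 33)), Mul(33, 1)) = Add(Rational(6, 11), 33) = Rational(369, 11) ≈ 33.545)
Function('A')(w) = Add(Rational(369, 11), Mul(-1, w))
Function('r')(U) = Pow(Add(-83, U), -1) (Function('r')(U) = Pow(Add(U, Add(-87, 4)), -1) = Pow(Add(U, -83), -1) = Pow(Add(-83, U), -1))
Add(Add(Function('A')(Function('v')(-11)), Function('r')(-160)), 29461) = Add(Add(Add(Rational(369, 11), Mul(-1, -11)), Pow(Add(-83, -160), -1)), 29461) = Add(Add(Add(Rational(369, 11), 11), Pow(-243, -1)), 29461) = Add(Add(Rational(490, 11), Rational(-1, 243)), 29461) = Add(Rational(119059, 2673), 29461) = Rational(78868312, 2673)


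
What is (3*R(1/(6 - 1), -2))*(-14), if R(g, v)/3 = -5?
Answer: 630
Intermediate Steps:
R(g, v) = -15 (R(g, v) = 3*(-5) = -15)
(3*R(1/(6 - 1), -2))*(-14) = (3*(-15))*(-14) = -45*(-14) = 630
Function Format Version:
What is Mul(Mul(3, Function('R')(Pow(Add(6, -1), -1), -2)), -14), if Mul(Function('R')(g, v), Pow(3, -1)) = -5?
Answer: 630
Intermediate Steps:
Function('R')(g, v) = -15 (Function('R')(g, v) = Mul(3, -5) = -15)
Mul(Mul(3, Function('R')(Pow(Add(6, -1), -1), -2)), -14) = Mul(Mul(3, -15), -14) = Mul(-45, -14) = 630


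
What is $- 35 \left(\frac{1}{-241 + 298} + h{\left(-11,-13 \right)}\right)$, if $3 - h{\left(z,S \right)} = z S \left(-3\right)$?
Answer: $- \frac{861875}{57} \approx -15121.0$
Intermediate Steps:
$h{\left(z,S \right)} = 3 + 3 S z$ ($h{\left(z,S \right)} = 3 - z S \left(-3\right) = 3 - S z \left(-3\right) = 3 - - 3 S z = 3 + 3 S z$)
$- 35 \left(\frac{1}{-241 + 298} + h{\left(-11,-13 \right)}\right) = - 35 \left(\frac{1}{-241 + 298} + \left(3 + 3 \left(-13\right) \left(-11\right)\right)\right) = - 35 \left(\frac{1}{57} + \left(3 + 429\right)\right) = - 35 \left(\frac{1}{57} + 432\right) = \left(-35\right) \frac{24625}{57} = - \frac{861875}{57}$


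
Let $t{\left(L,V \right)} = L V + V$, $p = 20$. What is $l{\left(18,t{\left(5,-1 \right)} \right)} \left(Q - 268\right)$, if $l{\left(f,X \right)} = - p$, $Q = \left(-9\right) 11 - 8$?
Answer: $7500$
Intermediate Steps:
$Q = -107$ ($Q = -99 - 8 = -107$)
$t{\left(L,V \right)} = V + L V$
$l{\left(f,X \right)} = -20$ ($l{\left(f,X \right)} = \left(-1\right) 20 = -20$)
$l{\left(18,t{\left(5,-1 \right)} \right)} \left(Q - 268\right) = - 20 \left(-107 - 268\right) = \left(-20\right) \left(-375\right) = 7500$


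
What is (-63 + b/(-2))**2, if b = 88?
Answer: 11449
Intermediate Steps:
(-63 + b/(-2))**2 = (-63 + 88/(-2))**2 = (-63 + 88*(-1/2))**2 = (-63 - 44)**2 = (-107)**2 = 11449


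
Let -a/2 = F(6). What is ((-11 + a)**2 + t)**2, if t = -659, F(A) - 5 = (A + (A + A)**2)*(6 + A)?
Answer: 171897849004324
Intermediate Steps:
F(A) = 5 + (6 + A)*(A + 4*A**2) (F(A) = 5 + (A + (A + A)**2)*(6 + A) = 5 + (A + (2*A)**2)*(6 + A) = 5 + (A + 4*A**2)*(6 + A) = 5 + (6 + A)*(A + 4*A**2))
a = -3610 (a = -2*(5 + 4*6**3 + 6*6 + 25*6**2) = -2*(5 + 4*216 + 36 + 25*36) = -2*(5 + 864 + 36 + 900) = -2*1805 = -3610)
((-11 + a)**2 + t)**2 = ((-11 - 3610)**2 - 659)**2 = ((-3621)**2 - 659)**2 = (13111641 - 659)**2 = 13110982**2 = 171897849004324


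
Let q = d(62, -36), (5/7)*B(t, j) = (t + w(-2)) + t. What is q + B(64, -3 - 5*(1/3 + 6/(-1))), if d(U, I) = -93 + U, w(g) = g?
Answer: 727/5 ≈ 145.40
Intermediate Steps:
B(t, j) = -14/5 + 14*t/5 (B(t, j) = 7*((t - 2) + t)/5 = 7*((-2 + t) + t)/5 = 7*(-2 + 2*t)/5 = -14/5 + 14*t/5)
q = -31 (q = -93 + 62 = -31)
q + B(64, -3 - 5*(1/3 + 6/(-1))) = -31 + (-14/5 + (14/5)*64) = -31 + (-14/5 + 896/5) = -31 + 882/5 = 727/5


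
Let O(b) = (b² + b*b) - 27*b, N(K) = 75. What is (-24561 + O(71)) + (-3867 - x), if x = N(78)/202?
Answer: -4093201/202 ≈ -20263.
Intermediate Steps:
x = 75/202 ≈ 0.37129
O(b) = -27*b + 2*b² (O(b) = (b² + b²) - 27*b = 2*b² - 27*b = -27*b + 2*b²)
(-24561 + O(71)) + (-3867 - x) = (-24561 + 71*(-27 + 2*71)) + (-3867 - 1*75/202) = (-24561 + 71*(-27 + 142)) + (-3867 - 75/202) = (-24561 + 71*115) - 781209/202 = (-24561 + 8165) - 781209/202 = -16396 - 781209/202 = -4093201/202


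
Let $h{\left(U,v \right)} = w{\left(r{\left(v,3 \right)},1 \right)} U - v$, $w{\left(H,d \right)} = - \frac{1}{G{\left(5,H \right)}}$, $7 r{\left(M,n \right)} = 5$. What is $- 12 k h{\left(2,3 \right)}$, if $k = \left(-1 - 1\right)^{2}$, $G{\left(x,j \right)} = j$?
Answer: $\frac{1392}{5} \approx 278.4$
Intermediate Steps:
$r{\left(M,n \right)} = \frac{5}{7}$ ($r{\left(M,n \right)} = \frac{1}{7} \cdot 5 = \frac{5}{7}$)
$w{\left(H,d \right)} = - \frac{1}{H}$
$k = 4$ ($k = \left(-2\right)^{2} = 4$)
$h{\left(U,v \right)} = - v - \frac{7 U}{5}$ ($h{\left(U,v \right)} = - \frac{1}{\frac{5}{7}} U - v = \left(-1\right) \frac{7}{5} U - v = - \frac{7 U}{5} - v = - v - \frac{7 U}{5}$)
$- 12 k h{\left(2,3 \right)} = \left(-12\right) 4 \left(\left(-1\right) 3 - \frac{14}{5}\right) = - 48 \left(-3 - \frac{14}{5}\right) = \left(-48\right) \left(- \frac{29}{5}\right) = \frac{1392}{5}$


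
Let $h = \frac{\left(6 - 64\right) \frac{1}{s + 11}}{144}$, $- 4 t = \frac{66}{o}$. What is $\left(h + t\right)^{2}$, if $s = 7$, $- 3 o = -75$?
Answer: $\frac{488807881}{1049760000} \approx 0.46564$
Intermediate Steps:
$o = 25$ ($o = \left(- \frac{1}{3}\right) \left(-75\right) = 25$)
$t = - \frac{33}{50}$ ($t = - \frac{66 \cdot \frac{1}{25}}{4} = \left(- \frac{1}{4}\right) \frac{66}{25} = - \frac{33}{50} \approx -0.66$)
$h = - \frac{29}{1296}$ ($h = \frac{\left(6 - 64\right) \frac{1}{7 + 11}}{144} = - \frac{58}{18} \cdot \frac{1}{144} = \left(-58\right) \frac{1}{18} \cdot \frac{1}{144} = \left(- \frac{29}{9}\right) \frac{1}{144} = - \frac{29}{1296} \approx -0.022377$)
$\left(h + t\right)^{2} = \left(- \frac{29}{1296} - \frac{33}{50}\right)^{2} = \left(- \frac{22109}{32400}\right)^{2} = \frac{488807881}{1049760000}$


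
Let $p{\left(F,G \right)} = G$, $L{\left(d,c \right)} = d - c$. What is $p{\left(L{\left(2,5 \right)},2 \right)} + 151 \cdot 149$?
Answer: $22501$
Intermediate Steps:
$p{\left(L{\left(2,5 \right)},2 \right)} + 151 \cdot 149 = 2 + 151 \cdot 149 = 2 + 22499 = 22501$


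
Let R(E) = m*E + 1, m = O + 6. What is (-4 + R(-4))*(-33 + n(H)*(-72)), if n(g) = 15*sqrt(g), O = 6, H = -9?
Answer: 1683 + 165240*I ≈ 1683.0 + 1.6524e+5*I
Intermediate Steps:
m = 12 (m = 6 + 6 = 12)
R(E) = 1 + 12*E (R(E) = 12*E + 1 = 1 + 12*E)
(-4 + R(-4))*(-33 + n(H)*(-72)) = (-4 + (1 + 12*(-4)))*(-33 + (15*sqrt(-9))*(-72)) = (-4 + (1 - 48))*(-33 + (15*(3*I))*(-72)) = (-4 - 47)*(-33 + (45*I)*(-72)) = -51*(-33 - 3240*I) = 1683 + 165240*I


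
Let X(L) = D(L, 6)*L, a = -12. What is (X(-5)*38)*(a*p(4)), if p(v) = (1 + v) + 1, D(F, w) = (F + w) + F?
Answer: -54720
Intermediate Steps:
D(F, w) = w + 2*F
p(v) = 2 + v
X(L) = L*(6 + 2*L) (X(L) = (6 + 2*L)*L = L*(6 + 2*L))
(X(-5)*38)*(a*p(4)) = ((2*(-5)*(3 - 5))*38)*(-12*(2 + 4)) = ((2*(-5)*(-2))*38)*(-12*6) = (20*38)*(-72) = 760*(-72) = -54720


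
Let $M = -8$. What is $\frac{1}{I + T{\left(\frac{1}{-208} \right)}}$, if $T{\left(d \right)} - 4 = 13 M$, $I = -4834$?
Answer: $- \frac{1}{4934} \approx -0.00020268$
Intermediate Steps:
$T{\left(d \right)} = -100$ ($T{\left(d \right)} = 4 + 13 \left(-8\right) = 4 - 104 = -100$)
$\frac{1}{I + T{\left(\frac{1}{-208} \right)}} = \frac{1}{-4834 - 100} = \frac{1}{-4934} = - \frac{1}{4934}$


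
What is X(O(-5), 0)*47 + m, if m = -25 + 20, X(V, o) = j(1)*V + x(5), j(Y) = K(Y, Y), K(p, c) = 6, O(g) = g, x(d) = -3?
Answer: -1556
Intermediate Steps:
j(Y) = 6
X(V, o) = -3 + 6*V (X(V, o) = 6*V - 3 = -3 + 6*V)
m = -5
X(O(-5), 0)*47 + m = (-3 + 6*(-5))*47 - 5 = (-3 - 30)*47 - 5 = -33*47 - 5 = -1551 - 5 = -1556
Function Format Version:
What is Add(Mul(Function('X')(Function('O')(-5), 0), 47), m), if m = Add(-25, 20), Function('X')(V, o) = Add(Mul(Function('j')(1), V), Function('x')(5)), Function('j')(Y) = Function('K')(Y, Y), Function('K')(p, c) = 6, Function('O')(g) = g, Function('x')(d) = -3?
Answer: -1556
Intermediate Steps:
Function('j')(Y) = 6
Function('X')(V, o) = Add(-3, Mul(6, V)) (Function('X')(V, o) = Add(Mul(6, V), -3) = Add(-3, Mul(6, V)))
m = -5
Add(Mul(Function('X')(Function('O')(-5), 0), 47), m) = Add(Mul(Add(-3, Mul(6, -5)), 47), -5) = Add(Mul(Add(-3, -30), 47), -5) = Add(Mul(-33, 47), -5) = Add(-1551, -5) = -1556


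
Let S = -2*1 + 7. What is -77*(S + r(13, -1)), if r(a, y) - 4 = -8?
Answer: -77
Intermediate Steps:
r(a, y) = -4 (r(a, y) = 4 - 8 = -4)
S = 5 (S = -2 + 7 = 5)
-77*(S + r(13, -1)) = -77*(5 - 4) = -77*1 = -77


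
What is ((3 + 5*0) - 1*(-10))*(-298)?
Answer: -3874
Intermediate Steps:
((3 + 5*0) - 1*(-10))*(-298) = ((3 + 0) + 10)*(-298) = (3 + 10)*(-298) = 13*(-298) = -3874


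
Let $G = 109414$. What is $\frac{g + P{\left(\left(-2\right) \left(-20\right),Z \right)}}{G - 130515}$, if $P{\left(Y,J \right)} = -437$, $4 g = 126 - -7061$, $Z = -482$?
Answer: $- \frac{5439}{84404} \approx -0.06444$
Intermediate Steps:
$g = \frac{7187}{4}$ ($g = \frac{126 - -7061}{4} = \frac{126 + 7061}{4} = \frac{1}{4} \cdot 7187 = \frac{7187}{4} \approx 1796.8$)
$\frac{g + P{\left(\left(-2\right) \left(-20\right),Z \right)}}{G - 130515} = \frac{\frac{7187}{4} - 437}{109414 - 130515} = \frac{5439}{4 \left(-21101\right)} = \frac{5439}{4} \left(- \frac{1}{21101}\right) = - \frac{5439}{84404}$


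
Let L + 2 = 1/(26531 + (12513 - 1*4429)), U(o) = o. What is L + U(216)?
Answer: 7407611/34615 ≈ 214.00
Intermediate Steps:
L = -69229/34615 (L = -2 + 1/(26531 + (12513 - 1*4429)) = -2 + 1/(26531 + (12513 - 4429)) = -2 + 1/(26531 + 8084) = -2 + 1/34615 = -69229/34615 ≈ -2.0000)
L + U(216) = -69229/34615 + 216 = 7407611/34615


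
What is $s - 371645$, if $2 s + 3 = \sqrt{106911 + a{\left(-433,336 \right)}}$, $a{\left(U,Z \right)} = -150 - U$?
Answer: $- \frac{743293}{2} + \frac{\sqrt{107194}}{2} \approx -3.7148 \cdot 10^{5}$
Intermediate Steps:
$s = - \frac{3}{2} + \frac{\sqrt{107194}}{2}$ ($s = - \frac{3}{2} + \frac{\sqrt{106911 - -283}}{2} = - \frac{3}{2} + \frac{\sqrt{106911 + \left(-150 + 433\right)}}{2} = - \frac{3}{2} + \frac{\sqrt{106911 + 283}}{2} = - \frac{3}{2} + \frac{\sqrt{107194}}{2} \approx 162.2$)
$s - 371645 = \left(- \frac{3}{2} + \frac{\sqrt{107194}}{2}\right) - 371645 = - \frac{743293}{2} + \frac{\sqrt{107194}}{2}$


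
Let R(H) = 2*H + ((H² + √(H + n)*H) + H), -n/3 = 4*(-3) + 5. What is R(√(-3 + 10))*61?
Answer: 61*√7*(3 + √7 + √(21 + √7)) ≈ 1696.0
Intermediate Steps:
n = 21 (n = -3*(4*(-3) + 5) = -3*(-12 + 5) = -3*(-7) = 21)
R(H) = H² + 3*H + H*√(21 + H) (R(H) = 2*H + ((H² + √(H + 21)*H) + H) = 2*H + ((H² + √(21 + H)*H) + H) = 2*H + ((H² + H*√(21 + H)) + H) = 2*H + (H + H² + H*√(21 + H)) = H² + 3*H + H*√(21 + H))
R(√(-3 + 10))*61 = (√(-3 + 10)*(3 + √(-3 + 10) + √(21 + √(-3 + 10))))*61 = (√7*(3 + √7 + √(21 + √7)))*61 = 61*√7*(3 + √7 + √(21 + √7))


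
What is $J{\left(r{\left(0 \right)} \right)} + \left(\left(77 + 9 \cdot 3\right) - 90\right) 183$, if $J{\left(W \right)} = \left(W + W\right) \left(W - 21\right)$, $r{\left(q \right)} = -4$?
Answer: $2762$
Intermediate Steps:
$J{\left(W \right)} = 2 W \left(-21 + W\right)$
$J{\left(r{\left(0 \right)} \right)} + \left(\left(77 + 9 \cdot 3\right) - 90\right) 183 = 2 \left(-4\right) \left(-21 - 4\right) + \left(\left(77 + 9 \cdot 3\right) - 90\right) 183 = 2 \left(-4\right) \left(-25\right) + \left(\left(77 + 27\right) - 90\right) 183 = 200 + \left(104 - 90\right) 183 = 200 + 14 \cdot 183 = 200 + 2562 = 2762$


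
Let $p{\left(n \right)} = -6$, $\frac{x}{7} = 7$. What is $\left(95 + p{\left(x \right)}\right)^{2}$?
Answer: $7921$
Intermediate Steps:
$x = 49$ ($x = 7 \cdot 7 = 49$)
$\left(95 + p{\left(x \right)}\right)^{2} = \left(95 - 6\right)^{2} = 89^{2} = 7921$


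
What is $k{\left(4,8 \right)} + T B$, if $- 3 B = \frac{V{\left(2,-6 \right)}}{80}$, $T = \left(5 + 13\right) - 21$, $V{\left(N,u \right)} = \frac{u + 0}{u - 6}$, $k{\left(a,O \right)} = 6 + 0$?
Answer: $\frac{961}{160} \approx 6.0062$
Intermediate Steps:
$k{\left(a,O \right)} = 6$
$V{\left(N,u \right)} = \frac{u}{-6 + u}$
$T = -3$ ($T = 18 - 21 = -3$)
$B = - \frac{1}{480}$ ($B = - \frac{- \frac{6}{-6 - 6} \cdot \frac{1}{80}}{3} = - \frac{- \frac{6}{-12} \cdot \frac{1}{80}}{3} = - \frac{\left(-6\right) \left(- \frac{1}{12}\right) \frac{1}{80}}{3} = - \frac{\frac{1}{2} \cdot \frac{1}{80}}{3} = \left(- \frac{1}{3}\right) \frac{1}{160} = - \frac{1}{480} \approx -0.0020833$)
$k{\left(4,8 \right)} + T B = 6 - - \frac{1}{160} = 6 + \frac{1}{160} = \frac{961}{160}$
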